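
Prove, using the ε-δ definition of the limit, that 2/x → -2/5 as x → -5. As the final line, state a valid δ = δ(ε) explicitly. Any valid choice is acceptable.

δ = min(5/2, (25/4)ε)

Let ε > 0 be given. We seek δ > 0 such that 0 < |x + 5| < δ implies |2/x + 2/5| < ε.
|2/x + 2/5| = 2·|-5 − x|/(5·|x|) = 2|x + 5|/(5|x|).
Restrict δ ≤ 5/2. Then |x + 5| < 5/2 gives |x| > 5/2, so 5|x| > 25/2.
Then |2/x + 2/5| < 2|x + 5|/(25/2), which is < ε when |x + 5| < (25/4)ε.
Take δ = min(5/2, (25/4)ε). Then 0 < |x + 5| < δ gives both |x + 5| < 5/2 and |x + 5| < (25/4)ε, so |2/x + 2/5| < ε.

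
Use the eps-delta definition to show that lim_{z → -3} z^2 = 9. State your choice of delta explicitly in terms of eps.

delta = min(2, eps/8)

Let eps > 0. We seek delta > 0 with 0 < |z + 3| < delta ⇒ |z^2 − 9| < eps.
Factor: z^2 − 9 = (z + 3)(z - 3), so |z^2 − 9| = |z + 3|·|z - 3|.
Impose delta ≤ 2 so that |z| < 5; then |z - 3| ≤ 8.
Hence |z^2 − 9| ≤ 8|z + 3|, which is < eps once |z + 3| < eps/8.
Take delta = min(2, eps/8). If 0 < |z + 3| < delta then both bounds hold and |z^2 − 9| ≤ 8|z + 3| < 8·(eps/8) = eps.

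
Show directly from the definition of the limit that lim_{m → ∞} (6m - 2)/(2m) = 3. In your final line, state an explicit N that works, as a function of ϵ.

N = 1/ϵ

Let ϵ > 0 be given. For m ≥ 1, |(6m - 2)/(2m) − 3| = |-4|/(2(2m)) = 4/(2(2m)).
Since 2m ≥ 2m for m ≥ 1, this is ≤ 4/(2·2m) = 1/m.
So |(6m - 2)/(2m) − 3| < ϵ whenever m > 1/ϵ.
Take N = 1/ϵ. If m > N then |(6m - 2)/(2m) − 3| ≤ 1/m < ϵ.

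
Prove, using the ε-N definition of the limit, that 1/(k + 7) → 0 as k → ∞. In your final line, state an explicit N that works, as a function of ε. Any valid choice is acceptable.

N = 1/ε

Fix ε > 0. For k ≥ 1, |1/(k + 7) − 0| = 1/(k + 7) ≤ 1/k.
We need 1/k < ε, i.e. k > 1/ε.
Take N = 1/ε. If k > N then |1/(k + 7)| ≤ 1/k < ε.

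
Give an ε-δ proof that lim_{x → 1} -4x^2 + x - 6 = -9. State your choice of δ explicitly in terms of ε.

δ = min(1, ε/11)

Suppose ε > 0. We want δ > 0 such that 0 < |x − 1| < δ implies |(-4x^2 + x - 6) + 9| < ε.
(-4x^2 + x - 6) + 9 = -4x^2 + x + 3 = (x − 1)(-4x - 3).
So |(-4x^2 + x - 6) + 9| = |x − 1|·|-4x - 3|.
Require δ ≤ 1. Then |x − 1| < 1 gives |x| < 2, and by the triangle inequality |-4x - 3| ≤ 4·2 + 3 = 11.
Hence |(-4x^2 + x - 6) + 9| ≤ 11|x − 1| < ε provided |x − 1| < ε/11.
Take δ = min(1, ε/11). Then 0 < |x − 1| < δ gives both |x − 1| < 1 and |x − 1| < ε/11, so |(-4x^2 + x - 6) + 9| < ε.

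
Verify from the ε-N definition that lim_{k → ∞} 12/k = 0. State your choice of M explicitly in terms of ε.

M = 12/ε

Fix ε > 0. For k ≥ 1, |12/k − 0| = 12/(k) ≤ 12/k.
We need 12/k < ε, i.e. k > 12/ε.
Take M = 12/ε. If k > M then |12/k| ≤ 12/k < ε.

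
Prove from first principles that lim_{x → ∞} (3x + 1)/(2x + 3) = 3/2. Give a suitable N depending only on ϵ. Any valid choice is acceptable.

Fix ϵ > 0. We seek N > 0 such that x > N implies |(3x + 1)/(2x + 3) − (3/2)| < ϵ.
(3x + 1)/(2x + 3) − (3/2) = (2(3x + 1) − 3(2x + 3)) / (2(2x + 3)) = -7/(2(2x + 3)).
For x > 0 we have 2x + 3 > 2x, so |(3x + 1)/(2x + 3) − (3/2)| = 7/(2(2x + 3)) < 7/(2·2x) = (7/4)/x.
Thus |(3x + 1)/(2x + 3) − (3/2)| < ϵ whenever x > (7/4)/ϵ.
Take N = (7/4)/ϵ. If x > N then |(3x + 1)/(2x + 3) − (3/2)| < (7/4)/x < ϵ.

N = (7/4)/ϵ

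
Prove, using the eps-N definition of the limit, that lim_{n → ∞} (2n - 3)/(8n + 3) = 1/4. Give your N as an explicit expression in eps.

Let eps > 0. For n ≥ 1, |(2n - 3)/(8n + 3) − (1/4)| = |-30|/(8(8n + 3)) = 30/(8(8n + 3)).
Since 8n + 3 ≥ 8n for n ≥ 1, this is ≤ 30/(8·8n) = (15/32)/n.
So |(2n - 3)/(8n + 3) − (1/4)| < eps whenever n > (15/32)/eps.
Take N = (15/32)/eps. If n > N then |(2n - 3)/(8n + 3) − (1/4)| ≤ (15/32)/n < eps.

N = (15/32)/eps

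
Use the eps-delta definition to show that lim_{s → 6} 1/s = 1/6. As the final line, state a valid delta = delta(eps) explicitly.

Fix eps > 0. We seek delta > 0 such that 0 < |s − 6| < delta implies |1/s − (1/6)| < eps.
|1/s − (1/6)| = |6 − s|/(6·|s|) = |s − 6|/(6|s|).
Restrict delta ≤ 3. Then |s − 6| < 3 gives |s| > 3, so 6|s| > 18.
Then |1/s − (1/6)| < |s − 6|/18, which is < eps when |s − 6| < 18eps.
Take delta = min(3, 18eps). Then 0 < |s − 6| < delta gives both |s − 6| < 3 and |s − 6| < 18eps, so |1/s − (1/6)| < eps.

delta = min(3, 18eps)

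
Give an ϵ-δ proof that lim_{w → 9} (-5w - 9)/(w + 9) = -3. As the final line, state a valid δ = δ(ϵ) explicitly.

Let ϵ > 0. We want δ > 0 with 0 < |w − 9| < δ ⇒ |(-5w - 9)/(w + 9) + 3| < ϵ.
Combining over a common denominator, (-5w - 9)/(w + 9) + 3 = [(-5w - 9)·18 − (-54)·(w + 9)] / [18·(w + 9)] = -36(w − 9) / (18(w + 9)).
So |(-5w - 9)/(w + 9) + 3| = 36|w − 9| / (18·|w + 9|).
Require δ ≤ 9, so |w + 9| ≥ |18| − |w − 9| > 18 − 9 = 9.
Hence |(-5w - 9)/(w + 9) + 3| < 36|w − 9|/(18·9) = (2/9)|w − 9|, which is < ϵ once |w − 9| < (9/2)ϵ.
Take δ = min(9, (9/2)ϵ). Then 0 < |w − 9| < δ forces both bounds, so |(-5w - 9)/(w + 9) + 3| < ϵ.

δ = min(9, (9/2)ϵ)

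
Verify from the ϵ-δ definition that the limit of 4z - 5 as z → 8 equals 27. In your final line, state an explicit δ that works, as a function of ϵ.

δ = ϵ/4

Let ϵ > 0. We need δ > 0 so that 0 < |z − 8| < δ implies |(4z - 5) − 27| < ϵ.
Since (4z - 5) − 27 = 4(z − 8), we have |(4z - 5) − 27| = 4|z − 8|.
Thus it suffices that |z − 8| < ϵ/4.
Choosing δ = ϵ/4 gives |(4z - 5) − 27| = 4|z − 8| < ϵ whenever |z − 8| < δ.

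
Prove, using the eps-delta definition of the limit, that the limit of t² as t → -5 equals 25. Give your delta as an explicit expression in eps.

Suppose eps > 0. We seek delta > 0 with 0 < |t + 5| < delta ⇒ |t² − 25| < eps.
Factor: t² − 25 = (t + 5)(t - 5), so |t² − 25| = |t + 5|·|t - 5|.
Restrict delta ≤ 1. Then |t + 5| < 1 gives |t| < 6, so by the triangle inequality |t - 5| ≤ 6 + 5 = 11.
Hence |t² − 25| ≤ 11|t + 5|, which is < eps once |t + 5| < eps/11.
Take delta = min(1, eps/11). If 0 < |t + 5| < delta then both bounds hold and |t² − 25| ≤ 11|t + 5| < 11·(eps/11) = eps.

delta = min(1, eps/11)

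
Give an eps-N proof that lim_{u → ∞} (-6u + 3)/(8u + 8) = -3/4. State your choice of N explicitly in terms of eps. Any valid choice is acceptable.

Suppose eps > 0. We seek N > 0 such that u > N implies |(-6u + 3)/(8u + 8) + 3/4| < eps.
(-6u + 3)/(8u + 8) + 3/4 = (8(-6u + 3) − (-6)(8u + 8)) / (8(8u + 8)) = 72/(8(8u + 8)).
For u > 0 we have 8u + 8 > 8u, so |(-6u + 3)/(8u + 8) + 3/4| = 72/(8(8u + 8)) < 72/(8·8u) = (9/8)/u.
Thus |(-6u + 3)/(8u + 8) + 3/4| < eps whenever u > (9/8)/eps.
Take N = (9/8)/eps. If u > N then |(-6u + 3)/(8u + 8) + 3/4| < (9/8)/u < eps.

N = (9/8)/eps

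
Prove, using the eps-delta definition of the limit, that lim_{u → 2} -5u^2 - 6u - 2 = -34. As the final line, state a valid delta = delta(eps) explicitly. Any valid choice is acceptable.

Fix eps > 0. We want delta > 0 such that 0 < |u − 2| < delta implies |(-5u^2 - 6u - 2) + 34| < eps.
(-5u^2 - 6u - 2) + 34 = -5u^2 - 6u + 32 = (u − 2)(-5u - 16).
So |(-5u^2 - 6u - 2) + 34| = |u − 2|·|-5u - 16|.
Assume first that |u − 2| < 1, so |u| < 3. Then |-5u - 16| ≤ 5·3 + 16 = 31.
Hence |(-5u^2 - 6u - 2) + 34| ≤ 31|u − 2| < eps provided |u − 2| < eps/31.
Take delta = min(1, eps/31). Then 0 < |u − 2| < delta gives both |u − 2| < 1 and |u − 2| < eps/31, so |(-5u^2 - 6u - 2) + 34| < eps.

delta = min(1, eps/31)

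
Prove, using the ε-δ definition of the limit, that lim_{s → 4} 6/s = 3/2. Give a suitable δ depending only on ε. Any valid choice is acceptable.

δ = min(2, (4/3)ε)

Suppose ε > 0. We seek δ > 0 such that 0 < |s − 4| < δ implies |6/s − (3/2)| < ε.
|6/s − (3/2)| = 6·|4 − s|/(4·|s|) = 6|s − 4|/(4|s|).
Restrict δ ≤ 2. Then |s − 4| < 2 gives |s| > 2, so 4|s| > 8.
Then |6/s − (3/2)| < 6|s − 4|/8, which is < ε when |s − 4| < (4/3)ε.
Take δ = min(2, (4/3)ε). Then 0 < |s − 4| < δ gives both |s − 4| < 2 and |s − 4| < (4/3)ε, so |6/s − (3/2)| < ε.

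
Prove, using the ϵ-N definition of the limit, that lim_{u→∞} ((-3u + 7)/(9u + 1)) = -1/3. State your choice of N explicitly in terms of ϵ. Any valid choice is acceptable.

Let ϵ > 0 be given. We seek N > 0 such that u > N implies |(-3u + 7)/(9u + 1) + 1/3| < ϵ.
(-3u + 7)/(9u + 1) + 1/3 = (9(-3u + 7) − (-3)(9u + 1)) / (9(9u + 1)) = 66/(9(9u + 1)).
For u > 0 we have 9u + 1 > 9u, so |(-3u + 7)/(9u + 1) + 1/3| = 66/(9(9u + 1)) < 66/(9·9u) = (22/27)/u.
Thus |(-3u + 7)/(9u + 1) + 1/3| < ϵ whenever u > (22/27)/ϵ.
Take N = (22/27)/ϵ. If u > N then |(-3u + 7)/(9u + 1) + 1/3| < (22/27)/u < ϵ.

N = (22/27)/ϵ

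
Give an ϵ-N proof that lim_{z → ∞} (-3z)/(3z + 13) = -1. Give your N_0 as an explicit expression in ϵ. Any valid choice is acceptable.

N_0 = (13/3)/ϵ

Let ϵ > 0. We seek N_0 > 0 such that z > N_0 implies |(-3z)/(3z + 13) + 1| < ϵ.
(-3z)/(3z + 13) + 1 = (3(-3z) − (-3)(3z + 13)) / (3(3z + 13)) = 39/(3(3z + 13)).
For z > 0 we have 3z + 13 > 3z, so |(-3z)/(3z + 13) + 1| = 39/(3(3z + 13)) < 39/(3·3z) = (13/3)/z.
Thus |(-3z)/(3z + 13) + 1| < ϵ whenever z > (13/3)/ϵ.
Take N_0 = (13/3)/ϵ. If z > N_0 then |(-3z)/(3z + 13) + 1| < (13/3)/z < ϵ.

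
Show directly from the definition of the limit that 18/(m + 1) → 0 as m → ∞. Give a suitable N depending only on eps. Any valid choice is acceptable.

Suppose eps > 0. For m ≥ 1, |18/(m + 1) − 0| = 18/(m + 1) ≤ 18/m.
We need 18/m < eps, i.e. m > 18/eps.
Take N = 18/eps. If m > N then |18/(m + 1)| ≤ 18/m < eps.

N = 18/eps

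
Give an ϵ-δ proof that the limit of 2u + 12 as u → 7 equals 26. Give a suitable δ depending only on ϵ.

Fix ϵ > 0. We need δ > 0 so that 0 < |u − 7| < δ implies |(2u + 12) − 26| < ϵ.
|(2u + 12) − 26| = |2u - 14| = 2|u − 7|.
Thus it suffices that |u − 7| < ϵ/2.
Take δ = ϵ/2. If 0 < |u − 7| < δ then |(2u + 12) − 26| = 2|u − 7| < 2·(ϵ/2) = ϵ.

δ = ϵ/2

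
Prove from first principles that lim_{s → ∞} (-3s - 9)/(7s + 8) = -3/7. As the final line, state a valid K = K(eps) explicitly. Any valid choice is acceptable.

Suppose eps > 0. We seek K > 0 such that s > K implies |(-3s - 9)/(7s + 8) + 3/7| < eps.
(-3s - 9)/(7s + 8) + 3/7 = (7(-3s - 9) − (-3)(7s + 8)) / (7(7s + 8)) = -39/(7(7s + 8)).
For s > 0 we have 7s + 8 > 7s, so |(-3s - 9)/(7s + 8) + 3/7| = 39/(7(7s + 8)) < 39/(7·7s) = (39/49)/s.
Thus |(-3s - 9)/(7s + 8) + 3/7| < eps whenever s > (39/49)/eps.
Take K = (39/49)/eps. If s > K then |(-3s - 9)/(7s + 8) + 3/7| < (39/49)/s < eps.

K = (39/49)/eps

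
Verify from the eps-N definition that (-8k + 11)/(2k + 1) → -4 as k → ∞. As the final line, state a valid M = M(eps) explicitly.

M = (15/2)/eps

Suppose eps > 0. For k ≥ 1, |(-8k + 11)/(2k + 1) + 4| = |30|/(2(2k + 1)) = 30/(2(2k + 1)).
Since 2k + 1 ≥ 2k for k ≥ 1, this is ≤ 30/(2·2k) = (15/2)/k.
So |(-8k + 11)/(2k + 1) + 4| < eps whenever k > (15/2)/eps.
Take M = (15/2)/eps. If k > M then |(-8k + 11)/(2k + 1) + 4| ≤ (15/2)/k < eps.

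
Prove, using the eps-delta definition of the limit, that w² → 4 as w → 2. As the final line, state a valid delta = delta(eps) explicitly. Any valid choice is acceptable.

Suppose eps > 0. We seek delta > 0 with 0 < |w − 2| < delta ⇒ |w² − 4| < eps.
Factor: w² − 4 = (w − 2)(w + 2), so |w² − 4| = |w − 2|·|w + 2|.
Restrict delta ≤ 1. Then |w − 2| < 1 gives |w| < 3, so by the triangle inequality |w + 2| ≤ 3 + 2 = 5.
Hence |w² − 4| ≤ 5|w − 2|, which is < eps once |w − 2| < eps/5.
Take delta = min(1, eps/5). If 0 < |w − 2| < delta then both bounds hold and |w² − 4| ≤ 5|w − 2| < 5·(eps/5) = eps.

delta = min(1, eps/5)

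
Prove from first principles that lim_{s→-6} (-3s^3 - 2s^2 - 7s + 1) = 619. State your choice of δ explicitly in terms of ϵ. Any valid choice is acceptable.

Suppose ϵ > 0. We want δ > 0 such that 0 < |s + 6| < δ implies |(-3s^3 - 2s^2 - 7s + 1) − 619| < ϵ.
(-3s^3 - 2s^2 - 7s + 1) − 619 = -3s^3 - 2s^2 - 7s - 618 = (s + 6)(-3s^2 + 16s - 103).
So |(-3s^3 - 2s^2 - 7s + 1) − 619| = |s + 6|·|-3s^2 + 16s - 103|.
Require δ ≤ 2. Then |s + 6| < 2 gives |s| < 8, and by the triangle inequality |-3s^2 + 16s - 103| ≤ 3·8^2 + 16·8 + 103 = 423.
Hence |(-3s^3 - 2s^2 - 7s + 1) − 619| ≤ 423|s + 6| < ϵ provided |s + 6| < ϵ/423.
Choosing δ = min(2, ϵ/423) ensures both conditions, hence |(-3s^3 - 2s^2 - 7s + 1) − 619| < ϵ.

δ = min(2, ϵ/423)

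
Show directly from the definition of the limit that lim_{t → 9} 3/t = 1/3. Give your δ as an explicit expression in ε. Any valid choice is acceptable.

Let ε > 0 be given. We seek δ > 0 such that 0 < |t − 9| < δ implies |3/t − (1/3)| < ε.
|3/t − (1/3)| = 3·|9 − t|/(9·|t|) = 3|t − 9|/(9|t|).
Restrict δ ≤ 9/2. Then |t − 9| < 9/2 gives |t| > 9/2, so 9|t| > 81/2.
Then |3/t − (1/3)| < 3|t − 9|/(81/2), which is < ε when |t − 9| < (27/2)ε.
Take δ = min(9/2, (27/2)ε). Then 0 < |t − 9| < δ gives both |t − 9| < 9/2 and |t − 9| < (27/2)ε, so |3/t − (1/3)| < ε.

δ = min(9/2, (27/2)ε)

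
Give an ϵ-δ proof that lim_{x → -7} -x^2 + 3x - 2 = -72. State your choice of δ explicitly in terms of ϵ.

Let ϵ > 0. We want δ > 0 such that 0 < |x + 7| < δ implies |(-x^2 + 3x - 2) + 72| < ϵ.
(-x^2 + 3x - 2) + 72 = -x^2 + 3x + 70 = (x + 7)(-x + 10).
So |(-x^2 + 3x - 2) + 72| = |x + 7|·|-x + 10|.
Require δ ≤ 2. Then |x + 7| < 2 gives |x| < 9, and by the triangle inequality |-x + 10| ≤ 9 + 10 = 19.
Hence |(-x^2 + 3x - 2) + 72| ≤ 19|x + 7| < ϵ provided |x + 7| < ϵ/19.
Take δ = min(2, ϵ/19). Then 0 < |x + 7| < δ gives both |x + 7| < 2 and |x + 7| < ϵ/19, so |(-x^2 + 3x - 2) + 72| < ϵ.

δ = min(2, ϵ/19)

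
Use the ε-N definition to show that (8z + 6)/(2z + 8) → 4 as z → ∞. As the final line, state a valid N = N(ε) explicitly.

Suppose ε > 0. We seek N > 0 such that z > N implies |(8z + 6)/(2z + 8) − 4| < ε.
(8z + 6)/(2z + 8) − 4 = (2(8z + 6) − 8(2z + 8)) / (2(2z + 8)) = -52/(2(2z + 8)).
For z > 0 we have 2z + 8 > 2z, so |(8z + 6)/(2z + 8) − 4| = 52/(2(2z + 8)) < 52/(2·2z) = 13/z.
Thus |(8z + 6)/(2z + 8) − 4| < ε whenever z > 13/ε.
Take N = 13/ε. If z > N then |(8z + 6)/(2z + 8) − 4| < 13/z < ε.

N = 13/ε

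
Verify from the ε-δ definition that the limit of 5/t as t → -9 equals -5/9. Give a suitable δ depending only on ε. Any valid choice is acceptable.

δ = min(9/2, (81/10)ε)

Let ε > 0 be given. We seek δ > 0 such that 0 < |t + 9| < δ implies |5/t + 5/9| < ε.
|5/t + 5/9| = 5·|-9 − t|/(9·|t|) = 5|t + 9|/(9|t|).
Require δ ≤ 9/2 so that |t| > 9 − 9/2 = 9/2, hence 9|t| > 81/2.
Then |5/t + 5/9| < 5|t + 9|/(81/2), which is < ε when |t + 9| < (81/10)ε.
Take δ = min(9/2, (81/10)ε). Then 0 < |t + 9| < δ gives both |t + 9| < 9/2 and |t + 9| < (81/10)ε, so |5/t + 5/9| < ε.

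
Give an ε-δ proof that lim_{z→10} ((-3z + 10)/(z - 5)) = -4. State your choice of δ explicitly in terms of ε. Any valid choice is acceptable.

Suppose ε > 0. We want δ > 0 with 0 < |z − 10| < δ ⇒ |(-3z + 10)/(z - 5) + 4| < ε.
Combining over a common denominator, (-3z + 10)/(z - 5) + 4 = [(-3z + 10)·5 − (-20)·(z - 5)] / [5·(z - 5)] = 5(z − 10) / (5(z - 5)).
So |(-3z + 10)/(z - 5) + 4| = 5|z − 10| / (5·|z − 5|).
Require δ ≤ 5/2, so |z − 5| ≥ |5| − |z − 10| > 5 − 5/2 = 5/2.
Hence |(-3z + 10)/(z - 5) + 4| < 5|z − 10|/(5·(5/2)) = (2/5)|z − 10|, which is < ε once |z − 10| < (5/2)ε.
Take δ = min(5/2, (5/2)ε). Then 0 < |z − 10| < δ forces both bounds, so |(-3z + 10)/(z - 5) + 4| < ε.

δ = min(5/2, (5/2)ε)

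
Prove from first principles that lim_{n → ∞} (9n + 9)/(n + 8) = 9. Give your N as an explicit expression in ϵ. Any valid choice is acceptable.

Let ϵ > 0. For n ≥ 1, |(9n + 9)/(n + 8) − 9| = |-63|/((n + 8)) = 63/((n + 8)).
Since n + 8 ≥ n for n ≥ 1, this is ≤ 63/(n) = 63/n.
So |(9n + 9)/(n + 8) − 9| < ϵ whenever n > 63/ϵ.
Take N = 63/ϵ. If n > N then |(9n + 9)/(n + 8) − 9| ≤ 63/n < ϵ.

N = 63/ϵ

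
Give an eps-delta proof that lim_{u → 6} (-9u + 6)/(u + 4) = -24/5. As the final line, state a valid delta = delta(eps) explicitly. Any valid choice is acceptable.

Let eps > 0. We want delta > 0 with 0 < |u − 6| < delta ⇒ |(-9u + 6)/(u + 4) + 24/5| < eps.
Combining over a common denominator, (-9u + 6)/(u + 4) + 24/5 = [(-9u + 6)·10 − (-48)·(u + 4)] / [10·(u + 4)] = -42(u − 6) / (10(u + 4)).
So |(-9u + 6)/(u + 4) + 24/5| = 42|u − 6| / (10·|u + 4|).
Require delta ≤ 5, so |u + 4| ≥ |10| − |u − 6| > 10 − 5 = 5.
Hence |(-9u + 6)/(u + 4) + 24/5| < 42|u − 6|/(10·5) = (21/25)|u − 6|, which is < eps once |u − 6| < (25/21)eps.
Take delta = min(5, (25/21)eps). Then 0 < |u − 6| < delta forces both bounds, so |(-9u + 6)/(u + 4) + 24/5| < eps.

delta = min(5, (25/21)eps)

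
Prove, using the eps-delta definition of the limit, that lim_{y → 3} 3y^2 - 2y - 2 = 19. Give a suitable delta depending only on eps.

Suppose eps > 0. We want delta > 0 such that 0 < |y − 3| < delta implies |(3y^2 - 2y - 2) − 19| < eps.
(3y^2 - 2y - 2) − 19 = 3y^2 - 2y - 21 = (y − 3)(3y + 7).
So |(3y^2 - 2y - 2) − 19| = |y − 3|·|3y + 7|.
Assume first that |y − 3| < 1, so |y| < 4. Then |3y + 7| ≤ 3·4 + 7 = 19.
Hence |(3y^2 - 2y - 2) − 19| ≤ 19|y − 3| < eps provided |y − 3| < eps/19.
Choosing delta = min(1, eps/19) ensures both conditions, hence |(3y^2 - 2y - 2) − 19| < eps.

delta = min(1, eps/19)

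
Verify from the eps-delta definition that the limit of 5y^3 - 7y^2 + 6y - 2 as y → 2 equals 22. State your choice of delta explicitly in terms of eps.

delta = min(1, eps/66)

Fix eps > 0. We want delta > 0 such that 0 < |y − 2| < delta implies |(5y^3 - 7y^2 + 6y - 2) − 22| < eps.
(5y^3 - 7y^2 + 6y - 2) − 22 = 5y^3 - 7y^2 + 6y - 24 = (y − 2)(5y^2 + 3y + 12).
So |(5y^3 - 7y^2 + 6y - 2) − 22| = |y − 2|·|5y^2 + 3y + 12|.
Assume first that |y − 2| < 1, so |y| < 3. Then |5y^2 + 3y + 12| ≤ 5·3^2 + 3·3 + 12 = 66.
Hence |(5y^3 - 7y^2 + 6y - 2) − 22| ≤ 66|y − 2| < eps provided |y − 2| < eps/66.
Take delta = min(1, eps/66). Then 0 < |y − 2| < delta gives both |y − 2| < 1 and |y − 2| < eps/66, so |(5y^3 - 7y^2 + 6y - 2) − 22| < eps.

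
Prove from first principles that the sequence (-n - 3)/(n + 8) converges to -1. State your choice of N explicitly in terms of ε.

N = 5/ε

Suppose ε > 0. For n ≥ 1, |(-n - 3)/(n + 8) + 1| = |5|/((n + 8)) = 5/((n + 8)).
Since n + 8 ≥ n for n ≥ 1, this is ≤ 5/(n) = 5/n.
So |(-n - 3)/(n + 8) + 1| < ε whenever n > 5/ε.
Take N = 5/ε. If n > N then |(-n - 3)/(n + 8) + 1| ≤ 5/n < ε.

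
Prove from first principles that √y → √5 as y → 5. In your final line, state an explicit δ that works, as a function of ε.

Let ε > 0. We want δ > 0 such that 0 < |y − 5| < δ implies |√y − √5| < ε.
Multiplying by the conjugate, |√y − √5| = |y − 5|/(√y + √5).
Restrict δ ≤ 5 so that |y − 5| < 5 forces y > 0, and then √y + √5 > √5.
Hence |√y − √5| < |y − 5|/√5, which is < ε once |y − 5| < √5·ε.
Take δ = min(5, √5·ε). If 0 < |y − 5| < δ then y > 0 and |√y − √5| < |y − 5|/√5 < ε.

δ = min(5, √5·ε)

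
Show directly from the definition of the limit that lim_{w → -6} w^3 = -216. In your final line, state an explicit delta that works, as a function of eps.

delta = min(2, eps/148)

Let eps > 0. We seek delta > 0 with 0 < |w + 6| < delta ⇒ |w^3 + 216| < eps.
Factor: w^3 + 216 = (w + 6)(w^2 - 6w + 36), so |w^3 + 216| = |w + 6|·|w^2 - 6w + 36|.
Restrict delta ≤ 2. Then |w + 6| < 2 gives |w| < 8, so by the triangle inequality |w^2 - 6w + 36| ≤ 8^2 + 6·8 + 36 = 148.
Hence |w^3 + 216| ≤ 148|w + 6|, which is < eps once |w + 6| < eps/148.
Take delta = min(2, eps/148). If 0 < |w + 6| < delta then both bounds hold and |w^3 + 216| ≤ 148|w + 6| < 148·(eps/148) = eps.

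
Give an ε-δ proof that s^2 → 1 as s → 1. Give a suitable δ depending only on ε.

δ = min(1, ε/3)

Let ε > 0. We seek δ > 0 with 0 < |s − 1| < δ ⇒ |s^2 − 1| < ε.
Factor: s^2 − 1 = (s − 1)(s + 1), so |s^2 − 1| = |s − 1|·|s + 1|.
Restrict δ ≤ 1. Then |s − 1| < 1 gives |s| < 2, so by the triangle inequality |s + 1| ≤ 2 + 1 = 3.
Hence |s^2 − 1| ≤ 3|s − 1|, which is < ε once |s − 1| < ε/3.
Take δ = min(1, ε/3). If 0 < |s − 1| < δ then both bounds hold and |s^2 − 1| ≤ 3|s − 1| < 3·(ε/3) = ε.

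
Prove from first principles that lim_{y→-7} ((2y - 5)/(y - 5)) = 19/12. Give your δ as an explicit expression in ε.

δ = min(6, (72/5)ε)

Let ε > 0 be given. We want δ > 0 with 0 < |y + 7| < δ ⇒ |(2y - 5)/(y - 5) − (19/12)| < ε.
Combining over a common denominator, (2y - 5)/(y - 5) − (19/12) = [(2y - 5)·(-12) − (-19)·(y - 5)] / [(-12)·(y - 5)] = -5(y + 7) / ((-12)(y - 5)).
So |(2y - 5)/(y - 5) − (19/12)| = 5|y + 7| / (12·|y − 5|).
Restrict δ ≤ 6. Then |y + 7| < 6 gives |y − 5| = |(y + 7) + (-12)| ≥ 12 − 6 = 6.
Hence |(2y - 5)/(y - 5) − (19/12)| < 5|y + 7|/(12·6) = (5/72)|y + 7|, which is < ε once |y + 7| < (72/5)ε.
Take δ = min(6, (72/5)ε). Then 0 < |y + 7| < δ forces both bounds, so |(2y - 5)/(y - 5) − (19/12)| < ε.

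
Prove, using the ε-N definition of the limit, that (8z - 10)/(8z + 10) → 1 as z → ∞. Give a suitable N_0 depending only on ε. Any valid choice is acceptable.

N_0 = (5/2)/ε

Let ε > 0 be given. We seek N_0 > 0 such that z > N_0 implies |(8z - 10)/(8z + 10) − 1| < ε.
(8z - 10)/(8z + 10) − 1 = (8(8z - 10) − 8(8z + 10)) / (8(8z + 10)) = -160/(8(8z + 10)).
For z > 0 we have 8z + 10 > 8z, so |(8z - 10)/(8z + 10) − 1| = 160/(8(8z + 10)) < 160/(8·8z) = (5/2)/z.
Thus |(8z - 10)/(8z + 10) − 1| < ε whenever z > (5/2)/ε.
Take N_0 = (5/2)/ε. If z > N_0 then |(8z - 10)/(8z + 10) − 1| < (5/2)/z < ε.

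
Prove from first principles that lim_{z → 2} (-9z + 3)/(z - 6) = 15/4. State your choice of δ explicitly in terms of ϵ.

δ = min(2, (8/51)ϵ)

Suppose ϵ > 0. We want δ > 0 with 0 < |z − 2| < δ ⇒ |(-9z + 3)/(z - 6) − (15/4)| < ϵ.
Combining over a common denominator, (-9z + 3)/(z - 6) − (15/4) = [(-9z + 3)·(-4) − (-15)·(z - 6)] / [(-4)·(z - 6)] = 51(z − 2) / ((-4)(z - 6)).
So |(-9z + 3)/(z - 6) − (15/4)| = 51|z − 2| / (4·|z − 6|).
Restrict δ ≤ 2. Then |z − 2| < 2 gives |z − 6| = |(z − 2) + (-4)| ≥ 4 − 2 = 2.
Hence |(-9z + 3)/(z - 6) − (15/4)| < 51|z − 2|/(4·2) = (51/8)|z − 2|, which is < ϵ once |z − 2| < (8/51)ϵ.
Take δ = min(2, (8/51)ϵ). Then 0 < |z − 2| < δ forces both bounds, so |(-9z + 3)/(z - 6) − (15/4)| < ϵ.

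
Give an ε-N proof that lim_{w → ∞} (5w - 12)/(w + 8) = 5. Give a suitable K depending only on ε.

K = 52/ε

Suppose ε > 0. We seek K > 0 such that w > K implies |(5w - 12)/(w + 8) − 5| < ε.
(5w - 12)/(w + 8) − 5 = ((5w - 12) − 5(w + 8)) / ((w + 8)) = -52/((w + 8)).
For w > 0 we have w + 8 > w, so |(5w - 12)/(w + 8) − 5| = 52/((w + 8)) < 52/(w) = 52/w.
Thus |(5w - 12)/(w + 8) − 5| < ε whenever w > 52/ε.
Take K = 52/ε. If w > K then |(5w - 12)/(w + 8) − 5| < 52/w < ε.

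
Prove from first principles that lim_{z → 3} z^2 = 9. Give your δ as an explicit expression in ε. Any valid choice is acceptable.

Let ε > 0. We seek δ > 0 with 0 < |z − 3| < δ ⇒ |z^2 − 9| < ε.
Factor: z^2 − 9 = (z − 3)(z + 3), so |z^2 − 9| = |z − 3|·|z + 3|.
Restrict δ ≤ 1. Then |z − 3| < 1 gives |z| < 4, so by the triangle inequality |z + 3| ≤ 4 + 3 = 7.
Hence |z^2 − 9| ≤ 7|z − 3|, which is < ε once |z − 3| < ε/7.
Take δ = min(1, ε/7). If 0 < |z − 3| < δ then both bounds hold and |z^2 − 9| ≤ 7|z − 3| < 7·(ε/7) = ε.

δ = min(1, ε/7)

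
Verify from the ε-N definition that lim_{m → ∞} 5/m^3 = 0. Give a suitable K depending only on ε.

K = (5/ε)^{1/3}

Suppose ε > 0. For m ≥ 1, |5/m^3 − 0| = 5/m^3.
5/m^3 < ε ⇔ m^3 > 5/ε ⇔ m > (5/ε)^{1/3}.
Take K = (5/ε)^{1/3}. Then m > K implies 5/m^3 < ε.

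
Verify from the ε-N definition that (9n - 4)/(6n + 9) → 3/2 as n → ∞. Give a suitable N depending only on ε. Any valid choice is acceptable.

N = (35/12)/ε

Let ε > 0. For n ≥ 1, |(9n - 4)/(6n + 9) − (3/2)| = |-105|/(6(6n + 9)) = 105/(6(6n + 9)).
Since 6n + 9 ≥ 6n for n ≥ 1, this is ≤ 105/(6·6n) = (35/12)/n.
So |(9n - 4)/(6n + 9) − (3/2)| < ε whenever n > (35/12)/ε.
Take N = (35/12)/ε. If n > N then |(9n - 4)/(6n + 9) − (3/2)| ≤ (35/12)/n < ε.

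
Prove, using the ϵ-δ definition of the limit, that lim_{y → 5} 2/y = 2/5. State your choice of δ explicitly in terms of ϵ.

δ = min(5/2, (25/4)ϵ)

Let ϵ > 0. We seek δ > 0 such that 0 < |y − 5| < δ implies |2/y − (2/5)| < ϵ.
|2/y − (2/5)| = 2·|5 − y|/(5·|y|) = 2|y − 5|/(5|y|).
Restrict δ ≤ 5/2. Then |y − 5| < 5/2 gives |y| > 5/2, so 5|y| > 25/2.
Then |2/y − (2/5)| < 2|y − 5|/(25/2), which is < ϵ when |y − 5| < (25/4)ϵ.
Take δ = min(5/2, (25/4)ϵ). Then 0 < |y − 5| < δ gives both |y − 5| < 5/2 and |y − 5| < (25/4)ϵ, so |2/y − (2/5)| < ϵ.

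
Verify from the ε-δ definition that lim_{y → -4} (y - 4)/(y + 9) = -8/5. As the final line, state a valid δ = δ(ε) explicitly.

δ = min(5/2, (25/26)ε)

Fix ε > 0. We want δ > 0 with 0 < |y + 4| < δ ⇒ |(y - 4)/(y + 9) + 8/5| < ε.
Combining over a common denominator, (y - 4)/(y + 9) + 8/5 = [(y - 4)·5 − (-8)·(y + 9)] / [5·(y + 9)] = 13(y + 4) / (5(y + 9)).
So |(y - 4)/(y + 9) + 8/5| = 13|y + 4| / (5·|y + 9|).
Require δ ≤ 5/2, so |y + 9| ≥ |5| − |y + 4| > 5 − 5/2 = 5/2.
Hence |(y - 4)/(y + 9) + 8/5| < 13|y + 4|/(5·(5/2)) = (26/25)|y + 4|, which is < ε once |y + 4| < (25/26)ε.
Take δ = min(5/2, (25/26)ε). Then 0 < |y + 4| < δ forces both bounds, so |(y - 4)/(y + 9) + 8/5| < ε.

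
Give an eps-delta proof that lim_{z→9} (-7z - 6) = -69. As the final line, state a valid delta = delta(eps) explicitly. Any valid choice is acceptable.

Fix eps > 0. We need delta > 0 so that 0 < |z − 9| < delta implies |(-7z - 6) + 69| < eps.
|(-7z - 6) + 69| = |-7z + 63| = 7|z − 9|.
Thus it suffices that |z − 9| < eps/7.
Take delta = eps/7. If 0 < |z − 9| < delta then |(-7z - 6) + 69| = 7|z − 9| < 7·(eps/7) = eps.

delta = eps/7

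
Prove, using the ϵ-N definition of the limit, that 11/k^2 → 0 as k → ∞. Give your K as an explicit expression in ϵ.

Fix ϵ > 0. For k ≥ 1, |11/k^2 − 0| = 11/k^2.
11/k^2 < ϵ ⇔ k^2 > 11/ϵ ⇔ k > (11/ϵ)^{1/2}.
Take K = (11/ϵ)^{1/2}. Then k > K implies 11/k^2 < ϵ.

K = (11/ϵ)^{1/2}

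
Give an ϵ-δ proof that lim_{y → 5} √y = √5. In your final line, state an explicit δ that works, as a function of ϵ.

Let ϵ > 0 be given. We want δ > 0 such that 0 < |y − 5| < δ implies |√y − √5| < ϵ.
Rationalise: √y − √5 = (y − 5)/(√y + √5), so |√y − √5| = |y − 5|/(√y + √5).
Restrict δ ≤ 5 so that |y − 5| < 5 forces y > 0, and then √y + √5 > √5.
Hence |√y − √5| < |y − 5|/√5, which is < ϵ once |y − 5| < √5·ϵ.
Take δ = min(5, √5·ϵ). If 0 < |y − 5| < δ then y > 0 and |√y − √5| < |y − 5|/√5 < ϵ.

δ = min(5, √5·ϵ)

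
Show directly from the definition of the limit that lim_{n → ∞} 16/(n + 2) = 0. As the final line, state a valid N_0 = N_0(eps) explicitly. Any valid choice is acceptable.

Let eps > 0. For n ≥ 1, |16/(n + 2) − 0| = 16/(n + 2) ≤ 16/n.
We need 16/n < eps, i.e. n > 16/eps.
Take N_0 = 16/eps. If n > N_0 then |16/(n + 2)| ≤ 16/n < eps.

N_0 = 16/eps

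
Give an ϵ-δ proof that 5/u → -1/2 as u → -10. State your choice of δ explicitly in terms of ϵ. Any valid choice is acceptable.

Suppose ϵ > 0. We seek δ > 0 such that 0 < |u + 10| < δ implies |5/u + 1/2| < ϵ.
|5/u + 1/2| = 5·|-10 − u|/(10·|u|) = 5|u + 10|/(10|u|).
Require δ ≤ 5 so that |u| > 10 − 5 = 5, hence 10|u| > 50.
Then |5/u + 1/2| < 5|u + 10|/50, which is < ϵ when |u + 10| < 10ϵ.
Take δ = min(5, 10ϵ). Then 0 < |u + 10| < δ gives both |u + 10| < 5 and |u + 10| < 10ϵ, so |5/u + 1/2| < ϵ.

δ = min(5, 10ϵ)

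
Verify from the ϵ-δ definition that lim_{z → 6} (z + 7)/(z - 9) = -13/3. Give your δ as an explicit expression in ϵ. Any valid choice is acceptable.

δ = min(3/2, (9/32)ϵ)

Suppose ϵ > 0. We want δ > 0 with 0 < |z − 6| < δ ⇒ |(z + 7)/(z - 9) + 13/3| < ϵ.
Combining over a common denominator, (z + 7)/(z - 9) + 13/3 = [(z + 7)·(-3) − 13·(z - 9)] / [(-3)·(z - 9)] = -16(z − 6) / ((-3)(z - 9)).
So |(z + 7)/(z - 9) + 13/3| = 16|z − 6| / (3·|z − 9|).
Require δ ≤ 3/2, so |z − 9| ≥ |-3| − |z − 6| > 3 − 3/2 = 3/2.
Hence |(z + 7)/(z - 9) + 13/3| < 16|z − 6|/(3·(3/2)) = (32/9)|z − 6|, which is < ϵ once |z − 6| < (9/32)ϵ.
Take δ = min(3/2, (9/32)ϵ). Then 0 < |z − 6| < δ forces both bounds, so |(z + 7)/(z - 9) + 13/3| < ϵ.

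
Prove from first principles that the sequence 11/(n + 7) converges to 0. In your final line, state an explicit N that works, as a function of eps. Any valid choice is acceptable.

Let eps > 0. For n ≥ 1, |11/(n + 7) − 0| = 11/(n + 7) ≤ 11/n.
We need 11/n < eps, i.e. n > 11/eps.
Take N = 11/eps. If n > N then |11/(n + 7)| ≤ 11/n < eps.

N = 11/eps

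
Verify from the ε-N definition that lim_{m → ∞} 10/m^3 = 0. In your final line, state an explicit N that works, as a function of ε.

N = (10/ε)^{1/3}

Suppose ε > 0. For m ≥ 1, |10/m^3 − 0| = 10/m^3.
10/m^3 < ε ⇔ m^3 > 10/ε ⇔ m > (10/ε)^{1/3}.
Take N = (10/ε)^{1/3}. Then m > N implies 10/m^3 < ε.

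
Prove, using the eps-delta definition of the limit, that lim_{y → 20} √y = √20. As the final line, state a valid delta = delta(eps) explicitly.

delta = min(20, √20·eps)

Let eps > 0. We want delta > 0 such that 0 < |y − 20| < delta implies |√y − √20| < eps.
Multiplying by the conjugate, |√y − √20| = |y − 20|/(√y + √20).
Restrict delta ≤ 20 so that |y − 20| < 20 forces y > 0, and then √y + √20 > √20.
Hence |√y − √20| < |y − 20|/√20, which is < eps once |y − 20| < √20·eps.
Take delta = min(20, √20·eps). If 0 < |y − 20| < delta then y > 0 and |√y − √20| < |y − 20|/√20 < eps.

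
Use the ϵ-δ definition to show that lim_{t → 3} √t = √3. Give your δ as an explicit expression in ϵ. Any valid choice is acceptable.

δ = min(3, √3·ϵ)

Let ϵ > 0. We want δ > 0 such that 0 < |t − 3| < δ implies |√t − √3| < ϵ.
Multiplying by the conjugate, |√t − √3| = |t − 3|/(√t + √3).
Restrict δ ≤ 3 so that |t − 3| < 3 forces t > 0, and then √t + √3 > √3.
Hence |√t − √3| < |t − 3|/√3, which is < ϵ once |t − 3| < √3·ϵ.
Take δ = min(3, √3·ϵ). If 0 < |t − 3| < δ then t > 0 and |√t − √3| < |t − 3|/√3 < ϵ.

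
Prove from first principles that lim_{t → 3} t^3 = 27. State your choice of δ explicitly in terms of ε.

δ = min(1, ε/37)

Suppose ε > 0. We seek δ > 0 with 0 < |t − 3| < δ ⇒ |t^3 − 27| < ε.
Factor: t^3 − 27 = (t − 3)(t^2 + 3t + 9), so |t^3 − 27| = |t − 3|·|t^2 + 3t + 9|.
Restrict δ ≤ 1. Then |t − 3| < 1 gives |t| < 4, so by the triangle inequality |t^2 + 3t + 9| ≤ 4^2 + 3·4 + 9 = 37.
Hence |t^3 − 27| ≤ 37|t − 3|, which is < ε once |t − 3| < ε/37.
Take δ = min(1, ε/37). If 0 < |t − 3| < δ then both bounds hold and |t^3 − 27| ≤ 37|t − 3| < 37·(ε/37) = ε.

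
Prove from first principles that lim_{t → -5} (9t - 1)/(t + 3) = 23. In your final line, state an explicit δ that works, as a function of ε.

δ = min(1, (1/14)ε)

Fix ε > 0. We want δ > 0 with 0 < |t + 5| < δ ⇒ |(9t - 1)/(t + 3) − 23| < ε.
Combining over a common denominator, (9t - 1)/(t + 3) − 23 = [(9t - 1)·(-2) − (-46)·(t + 3)] / [(-2)·(t + 3)] = 28(t + 5) / ((-2)(t + 3)).
So |(9t - 1)/(t + 3) − 23| = 28|t + 5| / (2·|t + 3|).
Restrict δ ≤ 1. Then |t + 5| < 1 gives |t + 3| = |(t + 5) + (-2)| ≥ 2 − 1 = 1.
Hence |(9t - 1)/(t + 3) − 23| < 28|t + 5|/(2·1) = 14|t + 5|, which is < ε once |t + 5| < (1/14)ε.
Take δ = min(1, (1/14)ε). Then 0 < |t + 5| < δ forces both bounds, so |(9t - 1)/(t + 3) − 23| < ε.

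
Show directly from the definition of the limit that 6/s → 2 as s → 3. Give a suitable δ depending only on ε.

δ = min(3/2, (3/4)ε)

Fix ε > 0. We seek δ > 0 such that 0 < |s − 3| < δ implies |6/s − 2| < ε.
|6/s − 2| = 6·|3 − s|/(3·|s|) = 6|s − 3|/(3|s|).
Require δ ≤ 3/2 so that |s| > 3 − 3/2 = 3/2, hence 3|s| > 9/2.
Then |6/s − 2| < 6|s − 3|/(9/2), which is < ε when |s − 3| < (3/4)ε.
Take δ = min(3/2, (3/4)ε). Then 0 < |s − 3| < δ gives both |s − 3| < 3/2 and |s − 3| < (3/4)ε, so |6/s − 2| < ε.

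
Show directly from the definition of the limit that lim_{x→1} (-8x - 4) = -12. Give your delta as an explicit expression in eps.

Suppose eps > 0. We need delta > 0 so that 0 < |x − 1| < delta implies |(-8x - 4) + 12| < eps.
Since (-8x - 4) + 12 = -8(x − 1), we have |(-8x - 4) + 12| = 8|x − 1|.
Thus it suffices that |x − 1| < eps/8.
Take delta = eps/8. If 0 < |x − 1| < delta then |(-8x - 4) + 12| = 8|x − 1| < 8·(eps/8) = eps.

delta = eps/8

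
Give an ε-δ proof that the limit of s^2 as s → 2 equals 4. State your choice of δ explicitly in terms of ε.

Let ε > 0. We seek δ > 0 with 0 < |s − 2| < δ ⇒ |s^2 − 4| < ε.
Factor: s^2 − 4 = (s − 2)(s + 2), so |s^2 − 4| = |s − 2|·|s + 2|.
Restrict δ ≤ 1. Then |s − 2| < 1 gives |s| < 3, so by the triangle inequality |s + 2| ≤ 3 + 2 = 5.
Hence |s^2 − 4| ≤ 5|s − 2|, which is < ε once |s − 2| < ε/5.
Take δ = min(1, ε/5). If 0 < |s − 2| < δ then both bounds hold and |s^2 − 4| ≤ 5|s − 2| < 5·(ε/5) = ε.

δ = min(1, ε/5)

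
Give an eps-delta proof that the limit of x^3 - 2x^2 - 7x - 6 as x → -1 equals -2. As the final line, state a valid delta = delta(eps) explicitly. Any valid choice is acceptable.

delta = min(1, eps/14)

Suppose eps > 0. We want delta > 0 such that 0 < |x + 1| < delta implies |(x^3 - 2x^2 - 7x - 6) + 2| < eps.
(x^3 - 2x^2 - 7x - 6) + 2 = x^3 - 2x^2 - 7x - 4 = (x + 1)(x^2 - 3x - 4).
So |(x^3 - 2x^2 - 7x - 6) + 2| = |x + 1|·|x^2 - 3x - 4|.
Require delta ≤ 1. Then |x + 1| < 1 gives |x| < 2, and by the triangle inequality |x^2 - 3x - 4| ≤ 2^2 + 3·2 + 4 = 14.
Hence |(x^3 - 2x^2 - 7x - 6) + 2| ≤ 14|x + 1| < eps provided |x + 1| < eps/14.
Take delta = min(1, eps/14). Then 0 < |x + 1| < delta gives both |x + 1| < 1 and |x + 1| < eps/14, so |(x^3 - 2x^2 - 7x - 6) + 2| < eps.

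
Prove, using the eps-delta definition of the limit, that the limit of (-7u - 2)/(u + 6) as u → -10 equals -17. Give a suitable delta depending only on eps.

Let eps > 0 be given. We want delta > 0 with 0 < |u + 10| < delta ⇒ |(-7u - 2)/(u + 6) + 17| < eps.
Combining over a common denominator, (-7u - 2)/(u + 6) + 17 = [(-7u - 2)·(-4) − 68·(u + 6)] / [(-4)·(u + 6)] = -40(u + 10) / ((-4)(u + 6)).
So |(-7u - 2)/(u + 6) + 17| = 40|u + 10| / (4·|u + 6|).
Require delta ≤ 2, so |u + 6| ≥ |-4| − |u + 10| > 4 − 2 = 2.
Hence |(-7u - 2)/(u + 6) + 17| < 40|u + 10|/(4·2) = 5|u + 10|, which is < eps once |u + 10| < (1/5)eps.
Take delta = min(2, (1/5)eps). Then 0 < |u + 10| < delta forces both bounds, so |(-7u - 2)/(u + 6) + 17| < eps.

delta = min(2, (1/5)eps)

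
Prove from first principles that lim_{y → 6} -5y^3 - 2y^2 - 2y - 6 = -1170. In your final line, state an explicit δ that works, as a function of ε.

δ = min(2, ε/770)

Suppose ε > 0. We want δ > 0 such that 0 < |y − 6| < δ implies |(-5y^3 - 2y^2 - 2y - 6) + 1170| < ε.
(-5y^3 - 2y^2 - 2y - 6) + 1170 = -5y^3 - 2y^2 - 2y + 1164 = (y − 6)(-5y^2 - 32y - 194).
So |(-5y^3 - 2y^2 - 2y - 6) + 1170| = |y − 6|·|-5y^2 - 32y - 194|.
Require δ ≤ 2. Then |y − 6| < 2 gives |y| < 8, and by the triangle inequality |-5y^2 - 32y - 194| ≤ 5·8^2 + 32·8 + 194 = 770.
Hence |(-5y^3 - 2y^2 - 2y - 6) + 1170| ≤ 770|y − 6| < ε provided |y − 6| < ε/770.
Choosing δ = min(2, ε/770) ensures both conditions, hence |(-5y^3 - 2y^2 - 2y - 6) + 1170| < ε.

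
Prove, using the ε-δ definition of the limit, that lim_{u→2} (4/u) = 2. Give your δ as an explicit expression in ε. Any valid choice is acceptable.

Let ε > 0. We seek δ > 0 such that 0 < |u − 2| < δ implies |4/u − 2| < ε.
|4/u − 2| = 4·|2 − u|/(2·|u|) = 4|u − 2|/(2|u|).
Restrict δ ≤ 1. Then |u − 2| < 1 gives |u| > 1, so 2|u| > 2.
Then |4/u − 2| < 4|u − 2|/2, which is < ε when |u − 2| < (1/2)ε.
Take δ = min(1, (1/2)ε). Then 0 < |u − 2| < δ gives both |u − 2| < 1 and |u − 2| < (1/2)ε, so |4/u − 2| < ε.

δ = min(1, (1/2)ε)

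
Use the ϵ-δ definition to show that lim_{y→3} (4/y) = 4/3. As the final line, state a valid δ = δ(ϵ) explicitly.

δ = min(3/2, (9/8)ϵ)

Fix ϵ > 0. We seek δ > 0 such that 0 < |y − 3| < δ implies |4/y − (4/3)| < ϵ.
|4/y − (4/3)| = 4·|3 − y|/(3·|y|) = 4|y − 3|/(3|y|).
Restrict δ ≤ 3/2. Then |y − 3| < 3/2 gives |y| > 3/2, so 3|y| > 9/2.
Then |4/y − (4/3)| < 4|y − 3|/(9/2), which is < ϵ when |y − 3| < (9/8)ϵ.
Take δ = min(3/2, (9/8)ϵ). Then 0 < |y − 3| < δ gives both |y − 3| < 3/2 and |y − 3| < (9/8)ϵ, so |4/y − (4/3)| < ϵ.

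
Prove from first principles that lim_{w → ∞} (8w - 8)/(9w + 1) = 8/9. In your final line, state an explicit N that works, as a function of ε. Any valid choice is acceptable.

Let ε > 0. We seek N > 0 such that w > N implies |(8w - 8)/(9w + 1) − (8/9)| < ε.
(8w - 8)/(9w + 1) − (8/9) = (9(8w - 8) − 8(9w + 1)) / (9(9w + 1)) = -80/(9(9w + 1)).
For w > 0 we have 9w + 1 > 9w, so |(8w - 8)/(9w + 1) − (8/9)| = 80/(9(9w + 1)) < 80/(9·9w) = (80/81)/w.
Thus |(8w - 8)/(9w + 1) − (8/9)| < ε whenever w > (80/81)/ε.
Take N = (80/81)/ε. If w > N then |(8w - 8)/(9w + 1) − (8/9)| < (80/81)/w < ε.

N = (80/81)/ε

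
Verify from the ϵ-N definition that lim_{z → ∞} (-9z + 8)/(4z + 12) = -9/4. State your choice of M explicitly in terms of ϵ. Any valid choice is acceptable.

Suppose ϵ > 0. We seek M > 0 such that z > M implies |(-9z + 8)/(4z + 12) + 9/4| < ϵ.
(-9z + 8)/(4z + 12) + 9/4 = (4(-9z + 8) − (-9)(4z + 12)) / (4(4z + 12)) = 140/(4(4z + 12)).
For z > 0 we have 4z + 12 > 4z, so |(-9z + 8)/(4z + 12) + 9/4| = 140/(4(4z + 12)) < 140/(4·4z) = (35/4)/z.
Thus |(-9z + 8)/(4z + 12) + 9/4| < ϵ whenever z > (35/4)/ϵ.
Take M = (35/4)/ϵ. If z > M then |(-9z + 8)/(4z + 12) + 9/4| < (35/4)/z < ϵ.

M = (35/4)/ϵ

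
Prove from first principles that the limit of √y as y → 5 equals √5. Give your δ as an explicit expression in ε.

δ = min(5, √5·ε)

Let ε > 0 be given. We want δ > 0 such that 0 < |y − 5| < δ implies |√y − √5| < ε.
Multiplying by the conjugate, |√y − √5| = |y − 5|/(√y + √5).
Restrict δ ≤ 5 so that |y − 5| < 5 forces y > 0, and then √y + √5 > √5.
Hence |√y − √5| < |y − 5|/√5, which is < ε once |y − 5| < √5·ε.
Take δ = min(5, √5·ε). If 0 < |y − 5| < δ then y > 0 and |√y − √5| < |y − 5|/√5 < ε.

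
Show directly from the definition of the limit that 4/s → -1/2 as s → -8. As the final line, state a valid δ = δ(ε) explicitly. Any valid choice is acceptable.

δ = min(4, 8ε)

Fix ε > 0. We seek δ > 0 such that 0 < |s + 8| < δ implies |4/s + 1/2| < ε.
|4/s + 1/2| = 4·|-8 − s|/(8·|s|) = 4|s + 8|/(8|s|).
Restrict δ ≤ 4. Then |s + 8| < 4 gives |s| > 4, so 8|s| > 32.
Then |4/s + 1/2| < 4|s + 8|/32, which is < ε when |s + 8| < 8ε.
Take δ = min(4, 8ε). Then 0 < |s + 8| < δ gives both |s + 8| < 4 and |s + 8| < 8ε, so |4/s + 1/2| < ε.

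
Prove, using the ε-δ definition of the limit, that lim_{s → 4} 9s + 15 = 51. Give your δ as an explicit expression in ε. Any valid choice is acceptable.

δ = ε/9

Let ε > 0 be given. We need δ > 0 so that 0 < |s − 4| < δ implies |(9s + 15) − 51| < ε.
|(9s + 15) − 51| = |9s - 36| = 9|s − 4|.
Thus it suffices that |s − 4| < ε/9.
Take δ = ε/9. If 0 < |s − 4| < δ then |(9s + 15) − 51| = 9|s − 4| < 9·(ε/9) = ε.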